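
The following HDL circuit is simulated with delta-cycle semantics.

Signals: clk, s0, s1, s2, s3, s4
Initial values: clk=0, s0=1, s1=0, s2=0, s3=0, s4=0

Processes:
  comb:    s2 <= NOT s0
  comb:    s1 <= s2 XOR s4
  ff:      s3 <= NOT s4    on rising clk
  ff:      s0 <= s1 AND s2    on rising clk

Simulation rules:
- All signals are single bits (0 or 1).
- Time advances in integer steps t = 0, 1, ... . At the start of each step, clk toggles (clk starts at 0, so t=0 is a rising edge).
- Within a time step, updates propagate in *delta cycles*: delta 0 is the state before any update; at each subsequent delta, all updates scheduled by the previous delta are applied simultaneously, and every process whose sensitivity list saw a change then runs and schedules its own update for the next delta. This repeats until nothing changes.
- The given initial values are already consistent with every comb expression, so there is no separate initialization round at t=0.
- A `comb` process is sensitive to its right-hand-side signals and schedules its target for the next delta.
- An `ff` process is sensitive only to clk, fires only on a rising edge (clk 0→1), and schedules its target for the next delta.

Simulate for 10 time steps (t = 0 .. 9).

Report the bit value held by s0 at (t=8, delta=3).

0

[bits: clk,s2,s3,s0,s1,s4]
t=0: Δ0=000100 Δ1=100100 Δ2=101000 Δ3=111000 Δ4=111010 | 4Δ
t=1: Δ0=111010 Δ1=011010 | 1Δ
t=2: Δ0=011010 Δ1=111010 Δ2=111110 Δ3=101110 Δ4=101100 | 4Δ
t=3: Δ0=101100 Δ1=001100 | 1Δ
t=4: Δ0=001100 Δ1=101100 Δ2=101000 Δ3=111000 Δ4=111010 | 4Δ
t=5: Δ0=111010 Δ1=011010 | 1Δ
t=6: Δ0=011010 Δ1=111010 Δ2=111110 Δ3=101110 Δ4=101100 | 4Δ
t=7: Δ0=101100 Δ1=001100 | 1Δ
t=8: Δ0=001100 Δ1=101100 Δ2=101000 Δ3=111000 Δ4=111010 | 4Δ
t=9: Δ0=111010 Δ1=011010 | 1Δ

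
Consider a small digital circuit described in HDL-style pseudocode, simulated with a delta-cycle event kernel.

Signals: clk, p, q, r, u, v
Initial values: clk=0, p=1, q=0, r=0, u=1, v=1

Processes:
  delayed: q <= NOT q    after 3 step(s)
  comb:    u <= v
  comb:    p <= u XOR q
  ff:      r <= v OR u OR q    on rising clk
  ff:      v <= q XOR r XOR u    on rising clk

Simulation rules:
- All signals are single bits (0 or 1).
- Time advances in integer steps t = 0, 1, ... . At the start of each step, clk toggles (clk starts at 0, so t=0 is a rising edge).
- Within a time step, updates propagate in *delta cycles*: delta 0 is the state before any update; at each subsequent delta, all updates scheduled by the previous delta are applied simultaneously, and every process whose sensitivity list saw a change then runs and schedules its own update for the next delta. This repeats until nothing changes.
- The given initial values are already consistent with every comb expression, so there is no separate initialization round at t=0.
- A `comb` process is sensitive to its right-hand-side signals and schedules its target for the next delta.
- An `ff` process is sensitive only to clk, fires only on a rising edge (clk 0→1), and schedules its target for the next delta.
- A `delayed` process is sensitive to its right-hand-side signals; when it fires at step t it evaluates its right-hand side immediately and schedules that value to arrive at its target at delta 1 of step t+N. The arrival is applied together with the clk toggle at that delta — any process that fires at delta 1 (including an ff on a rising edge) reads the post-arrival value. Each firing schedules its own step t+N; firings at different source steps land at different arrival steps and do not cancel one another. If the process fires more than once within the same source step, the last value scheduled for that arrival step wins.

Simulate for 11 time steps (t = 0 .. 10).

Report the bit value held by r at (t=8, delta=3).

1

t=0 Δ0: p=1 q=0 v=1 clk=0 u=1 r=0
  Δ1: clk:0→1
  Δ2: r:0→1
  (2Δ to stable)
t=1 Δ0: p=1 q=0 v=1 clk=1 u=1 r=1
  Δ1: clk:1→0
  (1Δ to stable)
t=2 Δ0: p=1 q=0 v=1 clk=0 u=1 r=1
  Δ1: clk:0→1
  Δ2: v:1→0
  Δ3: u:1→0
  Δ4: p:1→0
  (4Δ to stable)
t=3 Δ0: p=0 q=0 v=0 clk=1 u=0 r=1
  Δ1: clk:1→0
  (1Δ to stable)
t=4 Δ0: p=0 q=0 v=0 clk=0 u=0 r=1
  Δ1: clk:0→1
  Δ2: v:0→1, r:1→0
  Δ3: u:0→1
  Δ4: p:0→1
  (4Δ to stable)
t=5 Δ0: p=1 q=0 v=1 clk=1 u=1 r=0
  Δ1: clk:1→0
  (1Δ to stable)
t=6 Δ0: p=1 q=0 v=1 clk=0 u=1 r=0
  Δ1: clk:0→1
  Δ2: r:0→1
  (2Δ to stable)
t=7 Δ0: p=1 q=0 v=1 clk=1 u=1 r=1
  Δ1: clk:1→0
  (1Δ to stable)
t=8 Δ0: p=1 q=0 v=1 clk=0 u=1 r=1
  Δ1: clk:0→1
  Δ2: v:1→0
  Δ3: u:1→0
  Δ4: p:1→0
  (4Δ to stable)
t=9 Δ0: p=0 q=0 v=0 clk=1 u=0 r=1
  Δ1: clk:1→0
  (1Δ to stable)
t=10 Δ0: p=0 q=0 v=0 clk=0 u=0 r=1
  Δ1: clk:0→1
  Δ2: v:0→1, r:1→0
  Δ3: u:0→1
  Δ4: p:0→1
  (4Δ to stable)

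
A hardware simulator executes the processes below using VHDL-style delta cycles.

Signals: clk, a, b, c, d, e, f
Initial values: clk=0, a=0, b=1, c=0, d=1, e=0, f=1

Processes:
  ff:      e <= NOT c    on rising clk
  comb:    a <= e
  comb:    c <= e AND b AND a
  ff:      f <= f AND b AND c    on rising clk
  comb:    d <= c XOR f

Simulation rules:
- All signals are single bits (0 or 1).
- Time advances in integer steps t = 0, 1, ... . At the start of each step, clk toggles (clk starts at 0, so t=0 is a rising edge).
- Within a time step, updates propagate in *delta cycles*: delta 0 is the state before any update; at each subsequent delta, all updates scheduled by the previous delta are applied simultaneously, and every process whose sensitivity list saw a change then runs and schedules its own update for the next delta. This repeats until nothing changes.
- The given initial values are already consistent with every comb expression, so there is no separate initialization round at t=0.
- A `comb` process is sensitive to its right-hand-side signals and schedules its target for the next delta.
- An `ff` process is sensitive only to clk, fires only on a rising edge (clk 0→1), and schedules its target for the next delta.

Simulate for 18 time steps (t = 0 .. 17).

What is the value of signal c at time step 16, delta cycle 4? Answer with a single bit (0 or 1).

t0.Δ0 e=0 a=0 b=1 d=1 clk=0 f=1 c=0
t0.Δ1 e=0 a=0 b=1 d=1 clk=1 f=1 c=0
t0.Δ2 e=1 a=0 b=1 d=1 clk=1 f=0 c=0
t0.Δ3 e=1 a=1 b=1 d=0 clk=1 f=0 c=0
t0.Δ4 e=1 a=1 b=1 d=0 clk=1 f=0 c=1
t0.Δ5 e=1 a=1 b=1 d=1 clk=1 f=0 c=1
t1.Δ0 e=1 a=1 b=1 d=1 clk=1 f=0 c=1
t1.Δ1 e=1 a=1 b=1 d=1 clk=0 f=0 c=1
t2.Δ0 e=1 a=1 b=1 d=1 clk=0 f=0 c=1
t2.Δ1 e=1 a=1 b=1 d=1 clk=1 f=0 c=1
t2.Δ2 e=0 a=1 b=1 d=1 clk=1 f=0 c=1
t2.Δ3 e=0 a=0 b=1 d=1 clk=1 f=0 c=0
t2.Δ4 e=0 a=0 b=1 d=0 clk=1 f=0 c=0
t3.Δ0 e=0 a=0 b=1 d=0 clk=1 f=0 c=0
t3.Δ1 e=0 a=0 b=1 d=0 clk=0 f=0 c=0
t4.Δ0 e=0 a=0 b=1 d=0 clk=0 f=0 c=0
t4.Δ1 e=0 a=0 b=1 d=0 clk=1 f=0 c=0
t4.Δ2 e=1 a=0 b=1 d=0 clk=1 f=0 c=0
t4.Δ3 e=1 a=1 b=1 d=0 clk=1 f=0 c=0
t4.Δ4 e=1 a=1 b=1 d=0 clk=1 f=0 c=1
t4.Δ5 e=1 a=1 b=1 d=1 clk=1 f=0 c=1
t5.Δ0 e=1 a=1 b=1 d=1 clk=1 f=0 c=1
t5.Δ1 e=1 a=1 b=1 d=1 clk=0 f=0 c=1
t6.Δ0 e=1 a=1 b=1 d=1 clk=0 f=0 c=1
t6.Δ1 e=1 a=1 b=1 d=1 clk=1 f=0 c=1
t6.Δ2 e=0 a=1 b=1 d=1 clk=1 f=0 c=1
t6.Δ3 e=0 a=0 b=1 d=1 clk=1 f=0 c=0
t6.Δ4 e=0 a=0 b=1 d=0 clk=1 f=0 c=0
t7.Δ0 e=0 a=0 b=1 d=0 clk=1 f=0 c=0
t7.Δ1 e=0 a=0 b=1 d=0 clk=0 f=0 c=0
t8.Δ0 e=0 a=0 b=1 d=0 clk=0 f=0 c=0
t8.Δ1 e=0 a=0 b=1 d=0 clk=1 f=0 c=0
t8.Δ2 e=1 a=0 b=1 d=0 clk=1 f=0 c=0
t8.Δ3 e=1 a=1 b=1 d=0 clk=1 f=0 c=0
t8.Δ4 e=1 a=1 b=1 d=0 clk=1 f=0 c=1
t8.Δ5 e=1 a=1 b=1 d=1 clk=1 f=0 c=1
t9.Δ0 e=1 a=1 b=1 d=1 clk=1 f=0 c=1
t9.Δ1 e=1 a=1 b=1 d=1 clk=0 f=0 c=1
t10.Δ0 e=1 a=1 b=1 d=1 clk=0 f=0 c=1
t10.Δ1 e=1 a=1 b=1 d=1 clk=1 f=0 c=1
t10.Δ2 e=0 a=1 b=1 d=1 clk=1 f=0 c=1
t10.Δ3 e=0 a=0 b=1 d=1 clk=1 f=0 c=0
t10.Δ4 e=0 a=0 b=1 d=0 clk=1 f=0 c=0
t11.Δ0 e=0 a=0 b=1 d=0 clk=1 f=0 c=0
t11.Δ1 e=0 a=0 b=1 d=0 clk=0 f=0 c=0
t12.Δ0 e=0 a=0 b=1 d=0 clk=0 f=0 c=0
t12.Δ1 e=0 a=0 b=1 d=0 clk=1 f=0 c=0
t12.Δ2 e=1 a=0 b=1 d=0 clk=1 f=0 c=0
t12.Δ3 e=1 a=1 b=1 d=0 clk=1 f=0 c=0
t12.Δ4 e=1 a=1 b=1 d=0 clk=1 f=0 c=1
t12.Δ5 e=1 a=1 b=1 d=1 clk=1 f=0 c=1
t13.Δ0 e=1 a=1 b=1 d=1 clk=1 f=0 c=1
t13.Δ1 e=1 a=1 b=1 d=1 clk=0 f=0 c=1
t14.Δ0 e=1 a=1 b=1 d=1 clk=0 f=0 c=1
t14.Δ1 e=1 a=1 b=1 d=1 clk=1 f=0 c=1
t14.Δ2 e=0 a=1 b=1 d=1 clk=1 f=0 c=1
t14.Δ3 e=0 a=0 b=1 d=1 clk=1 f=0 c=0
t14.Δ4 e=0 a=0 b=1 d=0 clk=1 f=0 c=0
t15.Δ0 e=0 a=0 b=1 d=0 clk=1 f=0 c=0
t15.Δ1 e=0 a=0 b=1 d=0 clk=0 f=0 c=0
t16.Δ0 e=0 a=0 b=1 d=0 clk=0 f=0 c=0
t16.Δ1 e=0 a=0 b=1 d=0 clk=1 f=0 c=0
t16.Δ2 e=1 a=0 b=1 d=0 clk=1 f=0 c=0
t16.Δ3 e=1 a=1 b=1 d=0 clk=1 f=0 c=0
t16.Δ4 e=1 a=1 b=1 d=0 clk=1 f=0 c=1
t16.Δ5 e=1 a=1 b=1 d=1 clk=1 f=0 c=1
t17.Δ0 e=1 a=1 b=1 d=1 clk=1 f=0 c=1
t17.Δ1 e=1 a=1 b=1 d=1 clk=0 f=0 c=1

1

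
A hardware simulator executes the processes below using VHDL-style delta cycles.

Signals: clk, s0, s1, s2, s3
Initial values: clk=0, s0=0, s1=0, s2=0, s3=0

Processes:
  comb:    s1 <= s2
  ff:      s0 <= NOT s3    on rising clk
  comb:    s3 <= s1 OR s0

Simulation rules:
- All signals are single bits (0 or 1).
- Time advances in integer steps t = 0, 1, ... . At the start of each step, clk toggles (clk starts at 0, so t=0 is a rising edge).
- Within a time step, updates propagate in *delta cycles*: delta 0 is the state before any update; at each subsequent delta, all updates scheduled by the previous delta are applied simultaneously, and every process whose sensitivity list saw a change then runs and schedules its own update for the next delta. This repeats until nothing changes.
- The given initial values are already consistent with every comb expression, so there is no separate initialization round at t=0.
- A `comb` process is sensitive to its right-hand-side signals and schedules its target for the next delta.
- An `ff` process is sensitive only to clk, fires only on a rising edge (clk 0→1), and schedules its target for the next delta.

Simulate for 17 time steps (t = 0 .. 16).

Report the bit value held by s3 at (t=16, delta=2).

0

[bits: s0,s3,s1,s2,clk]
t=0: Δ0=00000 Δ1=00001 Δ2=10001 Δ3=11001 | 3Δ
t=1: Δ0=11001 Δ1=11000 | 1Δ
t=2: Δ0=11000 Δ1=11001 Δ2=01001 Δ3=00001 | 3Δ
t=3: Δ0=00001 Δ1=00000 | 1Δ
t=4: Δ0=00000 Δ1=00001 Δ2=10001 Δ3=11001 | 3Δ
t=5: Δ0=11001 Δ1=11000 | 1Δ
t=6: Δ0=11000 Δ1=11001 Δ2=01001 Δ3=00001 | 3Δ
t=7: Δ0=00001 Δ1=00000 | 1Δ
t=8: Δ0=00000 Δ1=00001 Δ2=10001 Δ3=11001 | 3Δ
t=9: Δ0=11001 Δ1=11000 | 1Δ
t=10: Δ0=11000 Δ1=11001 Δ2=01001 Δ3=00001 | 3Δ
t=11: Δ0=00001 Δ1=00000 | 1Δ
t=12: Δ0=00000 Δ1=00001 Δ2=10001 Δ3=11001 | 3Δ
t=13: Δ0=11001 Δ1=11000 | 1Δ
t=14: Δ0=11000 Δ1=11001 Δ2=01001 Δ3=00001 | 3Δ
t=15: Δ0=00001 Δ1=00000 | 1Δ
t=16: Δ0=00000 Δ1=00001 Δ2=10001 Δ3=11001 | 3Δ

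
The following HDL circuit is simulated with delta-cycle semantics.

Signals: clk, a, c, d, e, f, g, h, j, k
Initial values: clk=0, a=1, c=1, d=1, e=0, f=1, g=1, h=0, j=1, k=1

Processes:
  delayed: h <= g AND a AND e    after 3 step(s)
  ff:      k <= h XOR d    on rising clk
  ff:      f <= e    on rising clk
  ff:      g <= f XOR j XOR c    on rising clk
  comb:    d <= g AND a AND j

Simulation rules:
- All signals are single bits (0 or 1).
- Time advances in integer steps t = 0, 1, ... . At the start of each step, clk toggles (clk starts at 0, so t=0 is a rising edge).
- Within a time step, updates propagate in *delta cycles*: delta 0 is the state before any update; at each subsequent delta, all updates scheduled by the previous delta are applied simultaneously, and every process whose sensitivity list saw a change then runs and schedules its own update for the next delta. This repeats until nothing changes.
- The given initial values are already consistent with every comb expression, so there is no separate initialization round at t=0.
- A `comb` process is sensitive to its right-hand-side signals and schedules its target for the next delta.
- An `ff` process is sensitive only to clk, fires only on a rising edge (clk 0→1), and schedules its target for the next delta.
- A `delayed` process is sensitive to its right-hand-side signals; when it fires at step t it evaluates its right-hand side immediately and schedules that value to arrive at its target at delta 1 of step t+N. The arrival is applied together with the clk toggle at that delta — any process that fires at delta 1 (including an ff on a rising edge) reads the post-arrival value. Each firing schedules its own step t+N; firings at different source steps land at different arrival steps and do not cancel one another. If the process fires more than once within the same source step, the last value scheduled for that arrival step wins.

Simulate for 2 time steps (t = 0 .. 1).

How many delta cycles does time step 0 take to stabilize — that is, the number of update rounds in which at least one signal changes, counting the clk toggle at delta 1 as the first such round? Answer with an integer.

2

t0.Δ0 j=1 k=1 c=1 h=0 a=1 g=1 clk=0 d=1 e=0 f=1
t0.Δ1 j=1 k=1 c=1 h=0 a=1 g=1 clk=1 d=1 e=0 f=1
t0.Δ2 j=1 k=1 c=1 h=0 a=1 g=1 clk=1 d=1 e=0 f=0
t1.Δ0 j=1 k=1 c=1 h=0 a=1 g=1 clk=1 d=1 e=0 f=0
t1.Δ1 j=1 k=1 c=1 h=0 a=1 g=1 clk=0 d=1 e=0 f=0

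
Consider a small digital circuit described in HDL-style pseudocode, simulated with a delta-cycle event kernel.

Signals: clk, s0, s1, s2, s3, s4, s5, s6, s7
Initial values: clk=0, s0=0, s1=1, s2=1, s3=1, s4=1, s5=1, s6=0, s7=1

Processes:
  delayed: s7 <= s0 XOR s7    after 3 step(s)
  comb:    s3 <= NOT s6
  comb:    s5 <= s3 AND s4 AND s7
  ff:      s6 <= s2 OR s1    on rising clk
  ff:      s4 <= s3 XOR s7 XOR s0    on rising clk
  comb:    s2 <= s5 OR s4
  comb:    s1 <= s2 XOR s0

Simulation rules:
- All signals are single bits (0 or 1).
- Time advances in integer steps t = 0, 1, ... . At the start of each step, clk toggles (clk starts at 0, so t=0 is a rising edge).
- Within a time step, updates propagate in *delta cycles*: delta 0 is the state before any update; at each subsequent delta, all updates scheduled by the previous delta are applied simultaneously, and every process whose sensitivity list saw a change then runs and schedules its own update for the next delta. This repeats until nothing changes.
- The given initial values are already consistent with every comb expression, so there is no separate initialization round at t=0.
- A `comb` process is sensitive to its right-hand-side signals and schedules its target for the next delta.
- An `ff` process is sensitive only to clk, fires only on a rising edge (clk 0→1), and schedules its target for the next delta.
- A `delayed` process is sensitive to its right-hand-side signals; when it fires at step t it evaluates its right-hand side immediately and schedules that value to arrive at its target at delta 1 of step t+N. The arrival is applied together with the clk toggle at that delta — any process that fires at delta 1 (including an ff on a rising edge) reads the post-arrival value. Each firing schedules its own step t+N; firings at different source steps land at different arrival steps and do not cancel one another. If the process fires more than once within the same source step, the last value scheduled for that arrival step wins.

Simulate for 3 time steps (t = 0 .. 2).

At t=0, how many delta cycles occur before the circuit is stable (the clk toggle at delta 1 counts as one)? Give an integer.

5

t=0 Δ0: s3=1 s7=1 s2=1 s0=0 s1=1 s4=1 clk=0 s6=0 s5=1
  Δ1: clk:0→1
  Δ2: s4:1→0, s6:0→1
  Δ3: s3:1→0, s5:1→0
  Δ4: s2:1→0
  Δ5: s1:1→0
  (5Δ to stable)
t=1 Δ0: s3=0 s7=1 s2=0 s0=0 s1=0 s4=0 clk=1 s6=1 s5=0
  Δ1: clk:1→0
  (1Δ to stable)
t=2 Δ0: s3=0 s7=1 s2=0 s0=0 s1=0 s4=0 clk=0 s6=1 s5=0
  Δ1: clk:0→1
  Δ2: s4:0→1, s6:1→0
  Δ3: s3:0→1, s2:0→1
  Δ4: s1:0→1, s5:0→1
  (4Δ to stable)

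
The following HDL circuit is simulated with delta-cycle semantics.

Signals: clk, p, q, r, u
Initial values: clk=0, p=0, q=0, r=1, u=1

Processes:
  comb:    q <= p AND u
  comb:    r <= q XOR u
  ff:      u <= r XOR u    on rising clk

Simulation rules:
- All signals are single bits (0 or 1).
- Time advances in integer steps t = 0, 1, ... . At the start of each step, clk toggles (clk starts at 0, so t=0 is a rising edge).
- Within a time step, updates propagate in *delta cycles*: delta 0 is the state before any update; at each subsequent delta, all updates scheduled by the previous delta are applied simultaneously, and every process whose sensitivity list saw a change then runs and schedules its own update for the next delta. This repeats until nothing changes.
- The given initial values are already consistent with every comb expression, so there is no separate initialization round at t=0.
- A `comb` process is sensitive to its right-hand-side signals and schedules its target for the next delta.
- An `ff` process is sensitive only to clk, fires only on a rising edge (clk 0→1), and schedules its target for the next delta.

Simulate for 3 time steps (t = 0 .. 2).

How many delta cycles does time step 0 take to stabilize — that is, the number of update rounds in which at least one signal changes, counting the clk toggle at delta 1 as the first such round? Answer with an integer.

[bits: r,p,u,clk,q]
t=0: Δ0=10100 Δ1=10110 Δ2=10010 Δ3=00010 | 3Δ
t=1: Δ0=00010 Δ1=00000 | 1Δ
t=2: Δ0=00000 Δ1=00010 | 1Δ

3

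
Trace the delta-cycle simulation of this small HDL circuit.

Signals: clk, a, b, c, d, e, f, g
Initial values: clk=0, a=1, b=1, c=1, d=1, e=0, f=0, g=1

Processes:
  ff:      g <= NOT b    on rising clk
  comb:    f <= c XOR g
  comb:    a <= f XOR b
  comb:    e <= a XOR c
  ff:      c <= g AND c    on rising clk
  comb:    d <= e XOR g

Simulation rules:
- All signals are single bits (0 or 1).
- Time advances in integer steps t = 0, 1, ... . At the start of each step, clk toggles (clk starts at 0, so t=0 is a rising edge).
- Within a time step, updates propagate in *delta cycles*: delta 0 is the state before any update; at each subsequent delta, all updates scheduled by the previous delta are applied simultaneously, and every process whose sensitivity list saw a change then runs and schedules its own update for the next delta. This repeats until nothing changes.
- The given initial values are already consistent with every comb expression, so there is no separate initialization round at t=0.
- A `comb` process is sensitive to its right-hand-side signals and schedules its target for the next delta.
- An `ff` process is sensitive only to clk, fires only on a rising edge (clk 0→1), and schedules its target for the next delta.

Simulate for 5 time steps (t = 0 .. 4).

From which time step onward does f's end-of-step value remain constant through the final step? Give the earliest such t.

2

t=0 Δ0: clk=0 c=1 d=1 g=1 b=1 a=1 e=0 f=0
  Δ1: clk:0→1
  Δ2: g:1→0
  Δ3: d:1→0, f:0→1
  Δ4: a:1→0
  Δ5: e:0→1
  Δ6: d:0→1
  (6Δ to stable)
t=1 Δ0: clk=1 c=1 d=1 g=0 b=1 a=0 e=1 f=1
  Δ1: clk:1→0
  (1Δ to stable)
t=2 Δ0: clk=0 c=1 d=1 g=0 b=1 a=0 e=1 f=1
  Δ1: clk:0→1
  Δ2: c:1→0
  Δ3: e:1→0, f:1→0
  Δ4: d:1→0, a:0→1
  Δ5: e:0→1
  Δ6: d:0→1
  (6Δ to stable)
t=3 Δ0: clk=1 c=0 d=1 g=0 b=1 a=1 e=1 f=0
  Δ1: clk:1→0
  (1Δ to stable)
t=4 Δ0: clk=0 c=0 d=1 g=0 b=1 a=1 e=1 f=0
  Δ1: clk:0→1
  (1Δ to stable)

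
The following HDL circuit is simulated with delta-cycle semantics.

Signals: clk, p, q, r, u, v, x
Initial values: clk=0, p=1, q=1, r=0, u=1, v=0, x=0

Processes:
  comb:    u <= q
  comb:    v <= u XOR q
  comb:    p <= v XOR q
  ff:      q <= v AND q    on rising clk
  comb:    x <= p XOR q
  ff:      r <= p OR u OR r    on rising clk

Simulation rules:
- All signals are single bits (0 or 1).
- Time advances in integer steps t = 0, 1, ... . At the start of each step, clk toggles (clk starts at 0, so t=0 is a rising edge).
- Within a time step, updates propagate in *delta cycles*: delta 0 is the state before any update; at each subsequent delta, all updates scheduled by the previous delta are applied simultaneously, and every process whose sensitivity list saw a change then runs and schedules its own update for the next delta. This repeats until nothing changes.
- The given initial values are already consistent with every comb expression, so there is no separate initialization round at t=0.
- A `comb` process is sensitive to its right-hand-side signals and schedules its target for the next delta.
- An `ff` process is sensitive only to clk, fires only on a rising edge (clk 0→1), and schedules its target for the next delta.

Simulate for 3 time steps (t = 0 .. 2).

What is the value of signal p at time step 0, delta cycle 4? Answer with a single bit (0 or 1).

[bits: p,clk,u,v,q,x,r]
t=0: Δ0=1010100 Δ1=1110100 Δ2=1110001 Δ3=0101011 Δ4=1100001 Δ5=0100011 Δ6=0100001 | 6Δ
t=1: Δ0=0100001 Δ1=0000001 | 1Δ
t=2: Δ0=0000001 Δ1=0100001 | 1Δ

1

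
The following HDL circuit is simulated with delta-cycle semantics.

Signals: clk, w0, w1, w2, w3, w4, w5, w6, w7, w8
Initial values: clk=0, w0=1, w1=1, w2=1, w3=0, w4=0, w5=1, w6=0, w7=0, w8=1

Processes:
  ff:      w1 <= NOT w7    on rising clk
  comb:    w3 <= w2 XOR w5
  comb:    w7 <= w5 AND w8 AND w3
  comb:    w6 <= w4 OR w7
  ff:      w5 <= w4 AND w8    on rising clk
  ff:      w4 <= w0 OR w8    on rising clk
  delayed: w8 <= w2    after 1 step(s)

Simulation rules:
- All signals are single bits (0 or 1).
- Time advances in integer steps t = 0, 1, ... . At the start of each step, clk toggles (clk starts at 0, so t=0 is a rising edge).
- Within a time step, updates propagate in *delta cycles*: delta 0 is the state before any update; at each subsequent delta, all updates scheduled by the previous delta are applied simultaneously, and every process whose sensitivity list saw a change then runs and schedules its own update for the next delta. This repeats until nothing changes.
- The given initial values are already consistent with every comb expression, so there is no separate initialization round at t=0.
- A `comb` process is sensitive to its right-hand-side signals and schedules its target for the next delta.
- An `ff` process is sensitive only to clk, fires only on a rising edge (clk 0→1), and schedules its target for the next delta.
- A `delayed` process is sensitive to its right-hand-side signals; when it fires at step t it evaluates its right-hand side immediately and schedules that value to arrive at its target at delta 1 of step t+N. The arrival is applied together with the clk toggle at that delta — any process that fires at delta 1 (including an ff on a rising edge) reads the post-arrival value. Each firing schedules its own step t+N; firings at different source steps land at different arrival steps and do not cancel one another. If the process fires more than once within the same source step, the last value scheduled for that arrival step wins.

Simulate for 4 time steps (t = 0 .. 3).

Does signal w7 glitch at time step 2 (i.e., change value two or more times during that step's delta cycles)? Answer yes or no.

[bits: clk,w1,w3,w7,w2,w0,w6,w5,w8,w4]
t=0: Δ0=0100110110 Δ1=1100110110 Δ2=1100110011 Δ3=1110111011 | 3Δ
t=1: Δ0=1110111011 Δ1=0110111011 | 1Δ
t=2: Δ0=0110111011 Δ1=1110111011 Δ2=1110111111 Δ3=1101111111 Δ4=1100111111 | 4Δ
t=3: Δ0=1100111111 Δ1=0100111111 | 1Δ

yes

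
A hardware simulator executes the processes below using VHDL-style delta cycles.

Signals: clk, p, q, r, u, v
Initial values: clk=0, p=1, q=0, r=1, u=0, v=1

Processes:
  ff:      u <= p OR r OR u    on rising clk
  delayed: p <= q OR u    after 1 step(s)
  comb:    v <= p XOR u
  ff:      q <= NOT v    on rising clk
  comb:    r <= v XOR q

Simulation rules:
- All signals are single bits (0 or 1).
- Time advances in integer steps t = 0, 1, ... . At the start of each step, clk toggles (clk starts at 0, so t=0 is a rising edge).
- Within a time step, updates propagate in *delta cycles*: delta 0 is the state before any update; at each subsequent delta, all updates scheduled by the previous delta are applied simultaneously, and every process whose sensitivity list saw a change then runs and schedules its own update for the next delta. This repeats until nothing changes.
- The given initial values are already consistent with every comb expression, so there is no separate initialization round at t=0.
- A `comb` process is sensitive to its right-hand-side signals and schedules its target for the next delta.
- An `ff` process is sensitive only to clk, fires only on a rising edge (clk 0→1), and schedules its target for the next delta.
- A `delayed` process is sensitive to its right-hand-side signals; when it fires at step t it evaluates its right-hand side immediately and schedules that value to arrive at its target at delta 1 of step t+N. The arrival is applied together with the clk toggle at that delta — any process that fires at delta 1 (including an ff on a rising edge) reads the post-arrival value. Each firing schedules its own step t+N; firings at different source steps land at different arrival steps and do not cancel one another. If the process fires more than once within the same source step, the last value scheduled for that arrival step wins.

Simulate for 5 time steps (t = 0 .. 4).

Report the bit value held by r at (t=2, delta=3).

t=0 Δ0: r=1 q=0 p=1 clk=0 v=1 u=0
  Δ1: clk:0→1
  Δ2: u:0→1
  Δ3: v:1→0
  Δ4: r:1→0
  (4Δ to stable)
t=1 Δ0: r=0 q=0 p=1 clk=1 v=0 u=1
  Δ1: clk:1→0
  (1Δ to stable)
t=2 Δ0: r=0 q=0 p=1 clk=0 v=0 u=1
  Δ1: clk:0→1
  Δ2: q:0→1
  Δ3: r:0→1
  (3Δ to stable)
t=3 Δ0: r=1 q=1 p=1 clk=1 v=0 u=1
  Δ1: clk:1→0
  (1Δ to stable)
t=4 Δ0: r=1 q=1 p=1 clk=0 v=0 u=1
  Δ1: clk:0→1
  (1Δ to stable)

1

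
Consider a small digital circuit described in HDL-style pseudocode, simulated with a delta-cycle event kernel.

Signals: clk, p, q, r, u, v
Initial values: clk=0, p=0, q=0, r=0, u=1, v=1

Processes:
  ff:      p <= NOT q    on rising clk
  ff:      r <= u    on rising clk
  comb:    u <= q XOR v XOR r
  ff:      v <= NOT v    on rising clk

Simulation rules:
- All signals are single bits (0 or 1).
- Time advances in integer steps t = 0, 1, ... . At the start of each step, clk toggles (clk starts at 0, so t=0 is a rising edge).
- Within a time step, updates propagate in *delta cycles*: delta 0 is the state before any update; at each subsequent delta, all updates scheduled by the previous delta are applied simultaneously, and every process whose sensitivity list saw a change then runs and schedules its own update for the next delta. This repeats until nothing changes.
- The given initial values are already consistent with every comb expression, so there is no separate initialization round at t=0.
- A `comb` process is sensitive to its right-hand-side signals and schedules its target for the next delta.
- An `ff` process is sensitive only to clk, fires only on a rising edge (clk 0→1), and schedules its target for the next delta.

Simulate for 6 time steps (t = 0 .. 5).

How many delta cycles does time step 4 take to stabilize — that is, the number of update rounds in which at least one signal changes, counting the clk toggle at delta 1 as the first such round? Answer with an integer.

2

[bits: u,clk,r,q,p,v]
t=0: Δ0=100001 Δ1=110001 Δ2=111010 | 2Δ
t=1: Δ0=111010 Δ1=101010 | 1Δ
t=2: Δ0=101010 Δ1=111010 Δ2=111011 Δ3=011011 | 3Δ
t=3: Δ0=011011 Δ1=001011 | 1Δ
t=4: Δ0=001011 Δ1=011011 Δ2=010010 | 2Δ
t=5: Δ0=010010 Δ1=000010 | 1Δ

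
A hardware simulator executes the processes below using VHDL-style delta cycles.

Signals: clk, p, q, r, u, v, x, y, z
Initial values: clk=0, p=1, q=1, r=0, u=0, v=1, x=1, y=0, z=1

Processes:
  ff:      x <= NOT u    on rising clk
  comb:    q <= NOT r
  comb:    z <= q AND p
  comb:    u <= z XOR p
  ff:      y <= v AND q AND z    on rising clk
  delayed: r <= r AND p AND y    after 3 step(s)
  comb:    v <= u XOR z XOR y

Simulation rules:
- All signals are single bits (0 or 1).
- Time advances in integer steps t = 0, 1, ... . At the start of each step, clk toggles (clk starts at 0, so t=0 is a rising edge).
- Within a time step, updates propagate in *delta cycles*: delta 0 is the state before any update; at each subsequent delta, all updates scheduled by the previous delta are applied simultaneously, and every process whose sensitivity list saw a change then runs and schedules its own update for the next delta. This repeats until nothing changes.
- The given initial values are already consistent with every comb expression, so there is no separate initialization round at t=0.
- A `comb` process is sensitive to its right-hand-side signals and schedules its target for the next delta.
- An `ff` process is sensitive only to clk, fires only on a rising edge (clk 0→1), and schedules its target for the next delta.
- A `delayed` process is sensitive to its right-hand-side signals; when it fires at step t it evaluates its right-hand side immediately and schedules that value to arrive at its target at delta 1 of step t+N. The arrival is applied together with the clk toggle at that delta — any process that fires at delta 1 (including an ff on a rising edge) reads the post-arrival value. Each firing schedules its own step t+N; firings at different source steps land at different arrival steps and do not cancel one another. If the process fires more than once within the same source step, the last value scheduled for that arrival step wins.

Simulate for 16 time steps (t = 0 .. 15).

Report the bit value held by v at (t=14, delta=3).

1

t0.Δ0 z=1 u=0 p=1 clk=0 q=1 y=0 v=1 r=0 x=1
t0.Δ1 z=1 u=0 p=1 clk=1 q=1 y=0 v=1 r=0 x=1
t0.Δ2 z=1 u=0 p=1 clk=1 q=1 y=1 v=1 r=0 x=1
t0.Δ3 z=1 u=0 p=1 clk=1 q=1 y=1 v=0 r=0 x=1
t1.Δ0 z=1 u=0 p=1 clk=1 q=1 y=1 v=0 r=0 x=1
t1.Δ1 z=1 u=0 p=1 clk=0 q=1 y=1 v=0 r=0 x=1
t2.Δ0 z=1 u=0 p=1 clk=0 q=1 y=1 v=0 r=0 x=1
t2.Δ1 z=1 u=0 p=1 clk=1 q=1 y=1 v=0 r=0 x=1
t2.Δ2 z=1 u=0 p=1 clk=1 q=1 y=0 v=0 r=0 x=1
t2.Δ3 z=1 u=0 p=1 clk=1 q=1 y=0 v=1 r=0 x=1
t3.Δ0 z=1 u=0 p=1 clk=1 q=1 y=0 v=1 r=0 x=1
t3.Δ1 z=1 u=0 p=1 clk=0 q=1 y=0 v=1 r=0 x=1
t4.Δ0 z=1 u=0 p=1 clk=0 q=1 y=0 v=1 r=0 x=1
t4.Δ1 z=1 u=0 p=1 clk=1 q=1 y=0 v=1 r=0 x=1
t4.Δ2 z=1 u=0 p=1 clk=1 q=1 y=1 v=1 r=0 x=1
t4.Δ3 z=1 u=0 p=1 clk=1 q=1 y=1 v=0 r=0 x=1
t5.Δ0 z=1 u=0 p=1 clk=1 q=1 y=1 v=0 r=0 x=1
t5.Δ1 z=1 u=0 p=1 clk=0 q=1 y=1 v=0 r=0 x=1
t6.Δ0 z=1 u=0 p=1 clk=0 q=1 y=1 v=0 r=0 x=1
t6.Δ1 z=1 u=0 p=1 clk=1 q=1 y=1 v=0 r=0 x=1
t6.Δ2 z=1 u=0 p=1 clk=1 q=1 y=0 v=0 r=0 x=1
t6.Δ3 z=1 u=0 p=1 clk=1 q=1 y=0 v=1 r=0 x=1
t7.Δ0 z=1 u=0 p=1 clk=1 q=1 y=0 v=1 r=0 x=1
t7.Δ1 z=1 u=0 p=1 clk=0 q=1 y=0 v=1 r=0 x=1
t8.Δ0 z=1 u=0 p=1 clk=0 q=1 y=0 v=1 r=0 x=1
t8.Δ1 z=1 u=0 p=1 clk=1 q=1 y=0 v=1 r=0 x=1
t8.Δ2 z=1 u=0 p=1 clk=1 q=1 y=1 v=1 r=0 x=1
t8.Δ3 z=1 u=0 p=1 clk=1 q=1 y=1 v=0 r=0 x=1
t9.Δ0 z=1 u=0 p=1 clk=1 q=1 y=1 v=0 r=0 x=1
t9.Δ1 z=1 u=0 p=1 clk=0 q=1 y=1 v=0 r=0 x=1
t10.Δ0 z=1 u=0 p=1 clk=0 q=1 y=1 v=0 r=0 x=1
t10.Δ1 z=1 u=0 p=1 clk=1 q=1 y=1 v=0 r=0 x=1
t10.Δ2 z=1 u=0 p=1 clk=1 q=1 y=0 v=0 r=0 x=1
t10.Δ3 z=1 u=0 p=1 clk=1 q=1 y=0 v=1 r=0 x=1
t11.Δ0 z=1 u=0 p=1 clk=1 q=1 y=0 v=1 r=0 x=1
t11.Δ1 z=1 u=0 p=1 clk=0 q=1 y=0 v=1 r=0 x=1
t12.Δ0 z=1 u=0 p=1 clk=0 q=1 y=0 v=1 r=0 x=1
t12.Δ1 z=1 u=0 p=1 clk=1 q=1 y=0 v=1 r=0 x=1
t12.Δ2 z=1 u=0 p=1 clk=1 q=1 y=1 v=1 r=0 x=1
t12.Δ3 z=1 u=0 p=1 clk=1 q=1 y=1 v=0 r=0 x=1
t13.Δ0 z=1 u=0 p=1 clk=1 q=1 y=1 v=0 r=0 x=1
t13.Δ1 z=1 u=0 p=1 clk=0 q=1 y=1 v=0 r=0 x=1
t14.Δ0 z=1 u=0 p=1 clk=0 q=1 y=1 v=0 r=0 x=1
t14.Δ1 z=1 u=0 p=1 clk=1 q=1 y=1 v=0 r=0 x=1
t14.Δ2 z=1 u=0 p=1 clk=1 q=1 y=0 v=0 r=0 x=1
t14.Δ3 z=1 u=0 p=1 clk=1 q=1 y=0 v=1 r=0 x=1
t15.Δ0 z=1 u=0 p=1 clk=1 q=1 y=0 v=1 r=0 x=1
t15.Δ1 z=1 u=0 p=1 clk=0 q=1 y=0 v=1 r=0 x=1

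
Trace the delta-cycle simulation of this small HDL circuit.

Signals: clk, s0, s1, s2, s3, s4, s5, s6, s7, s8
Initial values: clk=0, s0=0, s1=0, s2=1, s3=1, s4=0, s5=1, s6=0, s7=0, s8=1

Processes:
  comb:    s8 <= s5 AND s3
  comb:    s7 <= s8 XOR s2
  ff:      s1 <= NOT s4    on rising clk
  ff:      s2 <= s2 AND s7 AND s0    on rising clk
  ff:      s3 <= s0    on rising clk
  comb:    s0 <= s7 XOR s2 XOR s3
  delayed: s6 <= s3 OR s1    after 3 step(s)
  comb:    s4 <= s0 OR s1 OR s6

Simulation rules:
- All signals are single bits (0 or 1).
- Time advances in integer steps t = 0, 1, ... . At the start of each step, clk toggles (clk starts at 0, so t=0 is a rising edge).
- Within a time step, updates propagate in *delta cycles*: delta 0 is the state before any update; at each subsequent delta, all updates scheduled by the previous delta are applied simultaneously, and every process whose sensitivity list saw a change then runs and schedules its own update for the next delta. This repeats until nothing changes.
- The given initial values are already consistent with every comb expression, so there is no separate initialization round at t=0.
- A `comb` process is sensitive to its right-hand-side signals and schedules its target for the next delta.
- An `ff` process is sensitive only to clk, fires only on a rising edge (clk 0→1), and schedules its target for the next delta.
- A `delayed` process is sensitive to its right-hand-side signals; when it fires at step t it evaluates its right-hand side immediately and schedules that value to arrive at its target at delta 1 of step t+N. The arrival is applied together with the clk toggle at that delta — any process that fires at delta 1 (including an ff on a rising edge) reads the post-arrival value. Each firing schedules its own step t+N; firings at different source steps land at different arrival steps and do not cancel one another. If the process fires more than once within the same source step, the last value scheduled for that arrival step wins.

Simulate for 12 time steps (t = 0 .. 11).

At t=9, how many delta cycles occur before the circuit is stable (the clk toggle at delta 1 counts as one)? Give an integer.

2

t=0 Δ0: s3=1 s7=0 s2=1 s0=0 s1=0 s6=0 s4=0 clk=0 s5=1 s8=1
  Δ1: clk:0→1
  Δ2: s3:1→0, s2:1→0, s1:0→1
  Δ3: s7:0→1, s4:0→1, s8:1→0
  Δ4: s7:1→0, s0:0→1
  Δ5: s0:1→0
  (5Δ to stable)
t=1 Δ0: s3=0 s7=0 s2=0 s0=0 s1=1 s6=0 s4=1 clk=1 s5=1 s8=0
  Δ1: clk:1→0
  (1Δ to stable)
t=2 Δ0: s3=0 s7=0 s2=0 s0=0 s1=1 s6=0 s4=1 clk=0 s5=1 s8=0
  Δ1: clk:0→1
  Δ2: s1:1→0
  Δ3: s4:1→0
  (3Δ to stable)
t=3 Δ0: s3=0 s7=0 s2=0 s0=0 s1=0 s6=0 s4=0 clk=1 s5=1 s8=0
  Δ1: s6:0→1, clk:1→0
  Δ2: s4:0→1
  (2Δ to stable)
t=4 Δ0: s3=0 s7=0 s2=0 s0=0 s1=0 s6=1 s4=1 clk=0 s5=1 s8=0
  Δ1: clk:0→1
  (1Δ to stable)
t=5 Δ0: s3=0 s7=0 s2=0 s0=0 s1=0 s6=1 s4=1 clk=1 s5=1 s8=0
  Δ1: s6:1→0, clk:1→0
  Δ2: s4:1→0
  (2Δ to stable)
t=6 Δ0: s3=0 s7=0 s2=0 s0=0 s1=0 s6=0 s4=0 clk=0 s5=1 s8=0
  Δ1: clk:0→1
  Δ2: s1:0→1
  Δ3: s4:0→1
  (3Δ to stable)
t=7 Δ0: s3=0 s7=0 s2=0 s0=0 s1=1 s6=0 s4=1 clk=1 s5=1 s8=0
  Δ1: clk:1→0
  (1Δ to stable)
t=8 Δ0: s3=0 s7=0 s2=0 s0=0 s1=1 s6=0 s4=1 clk=0 s5=1 s8=0
  Δ1: clk:0→1
  Δ2: s1:1→0
  Δ3: s4:1→0
  (3Δ to stable)
t=9 Δ0: s3=0 s7=0 s2=0 s0=0 s1=0 s6=0 s4=0 clk=1 s5=1 s8=0
  Δ1: s6:0→1, clk:1→0
  Δ2: s4:0→1
  (2Δ to stable)
t=10 Δ0: s3=0 s7=0 s2=0 s0=0 s1=0 s6=1 s4=1 clk=0 s5=1 s8=0
  Δ1: clk:0→1
  (1Δ to stable)
t=11 Δ0: s3=0 s7=0 s2=0 s0=0 s1=0 s6=1 s4=1 clk=1 s5=1 s8=0
  Δ1: s6:1→0, clk:1→0
  Δ2: s4:1→0
  (2Δ to stable)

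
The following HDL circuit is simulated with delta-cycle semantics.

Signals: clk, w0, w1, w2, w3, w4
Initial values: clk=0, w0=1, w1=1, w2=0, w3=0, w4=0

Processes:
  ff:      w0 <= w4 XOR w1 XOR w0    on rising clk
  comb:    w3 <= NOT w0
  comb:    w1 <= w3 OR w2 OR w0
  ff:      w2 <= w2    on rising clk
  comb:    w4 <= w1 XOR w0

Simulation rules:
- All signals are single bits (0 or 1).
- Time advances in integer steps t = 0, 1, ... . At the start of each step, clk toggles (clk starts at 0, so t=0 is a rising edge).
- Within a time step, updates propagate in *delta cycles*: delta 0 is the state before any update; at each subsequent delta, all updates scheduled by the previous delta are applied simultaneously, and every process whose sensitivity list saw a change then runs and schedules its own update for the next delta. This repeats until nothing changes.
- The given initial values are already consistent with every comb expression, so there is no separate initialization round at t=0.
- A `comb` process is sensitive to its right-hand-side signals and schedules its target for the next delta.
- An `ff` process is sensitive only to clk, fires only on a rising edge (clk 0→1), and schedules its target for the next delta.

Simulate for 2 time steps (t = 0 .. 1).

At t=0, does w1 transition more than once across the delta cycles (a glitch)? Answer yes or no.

t0.Δ0 w3=0 w0=1 w4=0 w2=0 w1=1 clk=0
t0.Δ1 w3=0 w0=1 w4=0 w2=0 w1=1 clk=1
t0.Δ2 w3=0 w0=0 w4=0 w2=0 w1=1 clk=1
t0.Δ3 w3=1 w0=0 w4=1 w2=0 w1=0 clk=1
t0.Δ4 w3=1 w0=0 w4=0 w2=0 w1=1 clk=1
t0.Δ5 w3=1 w0=0 w4=1 w2=0 w1=1 clk=1
t1.Δ0 w3=1 w0=0 w4=1 w2=0 w1=1 clk=1
t1.Δ1 w3=1 w0=0 w4=1 w2=0 w1=1 clk=0

yes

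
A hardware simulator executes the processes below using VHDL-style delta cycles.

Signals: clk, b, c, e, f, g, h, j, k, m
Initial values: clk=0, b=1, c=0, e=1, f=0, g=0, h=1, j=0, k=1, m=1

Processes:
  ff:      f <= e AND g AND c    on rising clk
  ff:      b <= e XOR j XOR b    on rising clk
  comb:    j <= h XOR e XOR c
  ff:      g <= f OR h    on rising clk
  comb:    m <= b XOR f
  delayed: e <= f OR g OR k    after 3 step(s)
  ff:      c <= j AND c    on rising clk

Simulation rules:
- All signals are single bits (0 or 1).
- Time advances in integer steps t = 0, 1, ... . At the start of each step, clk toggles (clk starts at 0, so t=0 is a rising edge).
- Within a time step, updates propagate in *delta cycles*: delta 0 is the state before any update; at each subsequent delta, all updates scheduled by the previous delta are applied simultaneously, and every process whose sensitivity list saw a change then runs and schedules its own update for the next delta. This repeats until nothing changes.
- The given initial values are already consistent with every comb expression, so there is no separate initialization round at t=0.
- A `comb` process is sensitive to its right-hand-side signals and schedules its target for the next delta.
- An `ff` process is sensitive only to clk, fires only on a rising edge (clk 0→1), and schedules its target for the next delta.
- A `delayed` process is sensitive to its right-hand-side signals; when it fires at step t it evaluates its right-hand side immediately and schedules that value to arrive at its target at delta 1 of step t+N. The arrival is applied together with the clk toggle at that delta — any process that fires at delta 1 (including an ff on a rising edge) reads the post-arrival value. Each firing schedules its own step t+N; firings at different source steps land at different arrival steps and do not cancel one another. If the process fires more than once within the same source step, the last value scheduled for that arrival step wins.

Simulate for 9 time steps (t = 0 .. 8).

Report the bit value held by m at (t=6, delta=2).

[bits: f,b,clk,e,c,m,g,h,k,j]
t=0: Δ0=0101010110 Δ1=0111010110 Δ2=0011011110 Δ3=0011001110 | 3Δ
t=1: Δ0=0011001110 Δ1=0001001110 | 1Δ
t=2: Δ0=0001001110 Δ1=0011001110 Δ2=0111001110 Δ3=0111011110 | 3Δ
t=3: Δ0=0111011110 Δ1=0101011110 | 1Δ
t=4: Δ0=0101011110 Δ1=0111011110 Δ2=0011011110 Δ3=0011001110 | 3Δ
t=5: Δ0=0011001110 Δ1=0001001110 | 1Δ
t=6: Δ0=0001001110 Δ1=0011001110 Δ2=0111001110 Δ3=0111011110 | 3Δ
t=7: Δ0=0111011110 Δ1=0101011110 | 1Δ
t=8: Δ0=0101011110 Δ1=0111011110 Δ2=0011011110 Δ3=0011001110 | 3Δ

0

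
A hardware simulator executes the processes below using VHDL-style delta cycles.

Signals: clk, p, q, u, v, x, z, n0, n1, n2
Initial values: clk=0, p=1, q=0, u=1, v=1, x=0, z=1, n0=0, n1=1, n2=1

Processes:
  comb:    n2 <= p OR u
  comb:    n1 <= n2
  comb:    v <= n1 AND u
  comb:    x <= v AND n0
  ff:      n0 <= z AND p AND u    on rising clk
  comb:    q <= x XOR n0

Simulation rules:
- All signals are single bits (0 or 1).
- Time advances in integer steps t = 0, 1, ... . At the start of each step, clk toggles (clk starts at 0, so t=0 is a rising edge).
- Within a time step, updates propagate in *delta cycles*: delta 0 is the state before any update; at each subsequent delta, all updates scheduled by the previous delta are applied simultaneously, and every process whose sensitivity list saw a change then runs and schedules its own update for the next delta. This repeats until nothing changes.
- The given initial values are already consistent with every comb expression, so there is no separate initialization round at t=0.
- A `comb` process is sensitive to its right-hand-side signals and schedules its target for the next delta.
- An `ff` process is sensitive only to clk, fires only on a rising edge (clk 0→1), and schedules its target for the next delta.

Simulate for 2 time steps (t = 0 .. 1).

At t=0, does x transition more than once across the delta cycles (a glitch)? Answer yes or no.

no

t0.Δ0 q=0 clk=0 p=1 n1=1 n0=0 v=1 u=1 n2=1 x=0 z=1
t0.Δ1 q=0 clk=1 p=1 n1=1 n0=0 v=1 u=1 n2=1 x=0 z=1
t0.Δ2 q=0 clk=1 p=1 n1=1 n0=1 v=1 u=1 n2=1 x=0 z=1
t0.Δ3 q=1 clk=1 p=1 n1=1 n0=1 v=1 u=1 n2=1 x=1 z=1
t0.Δ4 q=0 clk=1 p=1 n1=1 n0=1 v=1 u=1 n2=1 x=1 z=1
t1.Δ0 q=0 clk=1 p=1 n1=1 n0=1 v=1 u=1 n2=1 x=1 z=1
t1.Δ1 q=0 clk=0 p=1 n1=1 n0=1 v=1 u=1 n2=1 x=1 z=1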